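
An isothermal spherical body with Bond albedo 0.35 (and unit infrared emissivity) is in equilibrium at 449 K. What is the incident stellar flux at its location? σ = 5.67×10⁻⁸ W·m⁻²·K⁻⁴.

S ≈ 14200 W/m²

(1−a)S·πr² = σ·4πr²·T⁴ ⇒ S = 4σT⁴/(1−a).
S = 4·5.67×10⁻⁸·4.064×10¹⁰/0.650.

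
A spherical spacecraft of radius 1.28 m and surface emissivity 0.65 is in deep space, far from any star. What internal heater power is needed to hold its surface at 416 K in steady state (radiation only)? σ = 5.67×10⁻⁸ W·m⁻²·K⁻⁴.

P ≈ 22700 W

P = εσ·4πr²·T⁴.
4πr² = 20.59 m²; T⁴ = 2.995×10¹⁰ K⁴.
P = 0.65·5.67×10⁻⁸·20.59·2.995×10¹⁰.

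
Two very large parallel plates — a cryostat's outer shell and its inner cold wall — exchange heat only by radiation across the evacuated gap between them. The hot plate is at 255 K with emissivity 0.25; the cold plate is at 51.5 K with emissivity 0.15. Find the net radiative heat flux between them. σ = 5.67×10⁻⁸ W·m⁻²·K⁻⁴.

q ≈ 24.8 W/m²

For two infinite grey parallel plates, q = σ(T₁⁴ − T₂⁴)/(1/ε₁ + 1/ε₂ − 1).
T₁⁴ − T₂⁴ = 4.228×10⁹ − 7.034×10⁶ = 4.221×10⁹ K⁴.
1/ε₁ + 1/ε₂ − 1 = 4.000 + 6.667 − 1 = 9.667.
q = 5.67×10⁻⁸ × 4.221×10⁹ / 9.667.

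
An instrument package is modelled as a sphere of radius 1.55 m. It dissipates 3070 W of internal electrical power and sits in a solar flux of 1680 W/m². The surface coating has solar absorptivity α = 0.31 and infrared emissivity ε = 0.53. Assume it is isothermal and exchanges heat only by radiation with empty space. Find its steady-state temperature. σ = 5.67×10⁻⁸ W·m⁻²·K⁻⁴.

At steady state, absorbed solar power + internal power = radiated power.
Absorbed: α·S·A_cross = 0.31·1680·7.548 = 3931 W (cross-section πr²).
Total input = 3931 + 3070 = 7001 W.
Radiated: εσ·A_surf·T⁴ with A_surf = 4πr² = 30.19 m².
T⁴ = 7001/(0.53·5.67×10⁻⁸·30.19) = 7.716×10⁹ K⁴.

T ≈ 296 K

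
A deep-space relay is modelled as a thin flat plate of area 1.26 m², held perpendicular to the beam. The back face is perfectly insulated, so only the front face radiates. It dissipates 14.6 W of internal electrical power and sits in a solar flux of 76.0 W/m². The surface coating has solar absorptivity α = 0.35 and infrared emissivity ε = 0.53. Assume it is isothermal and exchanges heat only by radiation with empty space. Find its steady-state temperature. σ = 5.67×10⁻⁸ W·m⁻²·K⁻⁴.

T ≈ 189 K

At steady state, absorbed solar power + internal power = radiated power.
Absorbed: α·S·A_cross = 0.35·76.0·1.260 = 33.52 W (cross-section A).
Total input = 33.52 + 14.6 = 48.12 W.
Radiated: εσ·A_surf·T⁴ with A_surf = A = 1.260 m².
T⁴ = 48.12/(0.53·5.67×10⁻⁸·1.260) = 1.271×10⁹ K⁴.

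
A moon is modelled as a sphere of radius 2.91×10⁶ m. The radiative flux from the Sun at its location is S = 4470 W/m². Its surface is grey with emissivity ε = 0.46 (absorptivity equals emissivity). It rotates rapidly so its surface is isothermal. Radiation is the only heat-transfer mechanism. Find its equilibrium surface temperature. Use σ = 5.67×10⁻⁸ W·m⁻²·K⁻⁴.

At equilibrium, absorbed power = emitted power.
Absorbing cross-section = πr² = 2.660×10¹³ m²; emitting surface = 4πr² = 1.064×10¹⁴ m² (ratio 4).
εS·A_cross = εσ·A_surf·T⁴  ⇒  T⁴ = S/(4σ)   (ε cancels).
T⁴ = 4470/(4·5.67×10⁻⁸) = 1.971×10¹⁰ K⁴.
T = (1.971×10¹⁰)^(1/4).

T ≈ 375 K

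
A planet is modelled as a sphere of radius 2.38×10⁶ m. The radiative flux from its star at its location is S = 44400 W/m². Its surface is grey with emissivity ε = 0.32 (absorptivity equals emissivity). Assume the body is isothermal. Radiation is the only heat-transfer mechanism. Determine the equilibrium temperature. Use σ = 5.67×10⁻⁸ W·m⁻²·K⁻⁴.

At equilibrium, absorbed power = emitted power.
Absorbing cross-section = πr² = 1.780×10¹³ m²; emitting surface = 4πr² = 7.118×10¹³ m² (ratio 4).
εS·A_cross = εσ·A_surf·T⁴  ⇒  T⁴ = S/(4σ)   (ε cancels).
T⁴ = 44400/(4·5.67×10⁻⁸) = 1.958×10¹¹ K⁴.
T = (1.958×10¹¹)^(1/4).

T ≈ 665 K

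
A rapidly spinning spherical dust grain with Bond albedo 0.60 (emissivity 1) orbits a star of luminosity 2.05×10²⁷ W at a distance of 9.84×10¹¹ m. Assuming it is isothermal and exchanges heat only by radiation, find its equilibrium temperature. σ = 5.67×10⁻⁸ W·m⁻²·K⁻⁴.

First find the stellar flux at distance d: S = L/(4πd²) = 2.05×10²⁷/(4π·(9.84×10¹¹)²) = 168.5 W/m².
For an isothermal sphere, absorbed (1−a)S·πr² = emitted σ·4πr²·T⁴, so T⁴ = (1−a)S/(4σ).
T⁴ = 0.400·168.5/(4·5.67×10⁻⁸) = 2.971×10⁸ K⁴.

T ≈ 131 K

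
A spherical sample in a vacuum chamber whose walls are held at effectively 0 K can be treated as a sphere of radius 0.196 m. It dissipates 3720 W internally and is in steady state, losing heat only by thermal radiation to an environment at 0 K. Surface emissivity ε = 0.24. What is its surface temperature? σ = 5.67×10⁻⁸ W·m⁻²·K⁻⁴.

T ≈ 867 K

Steady state: internal power = radiated power, P = εσA T⁴.
Radiating area A = 4πr² = 0.4827 m².
T⁴ = P/(εσA) = 3720/(0.24·5.67×10⁻⁸·0.4827) = 5.663×10¹¹ K⁴.
T = (5.663×10¹¹)^(1/4).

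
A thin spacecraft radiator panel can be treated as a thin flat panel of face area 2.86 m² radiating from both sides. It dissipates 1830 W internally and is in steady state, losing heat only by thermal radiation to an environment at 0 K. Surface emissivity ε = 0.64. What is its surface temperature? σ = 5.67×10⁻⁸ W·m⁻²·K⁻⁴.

T ≈ 306 K

Steady state: internal power = radiated power, P = εσA T⁴.
Radiating area A = 2·2.86 = 5.720 m².
T⁴ = P/(εσA) = 1830/(0.64·5.67×10⁻⁸·5.720) = 8.816×10⁹ K⁴.
T = (8.816×10⁹)^(1/4).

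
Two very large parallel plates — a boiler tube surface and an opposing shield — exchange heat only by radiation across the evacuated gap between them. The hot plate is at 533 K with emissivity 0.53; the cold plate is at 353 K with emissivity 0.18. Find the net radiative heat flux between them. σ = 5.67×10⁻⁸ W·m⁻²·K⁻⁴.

For two infinite grey parallel plates, q = σ(T₁⁴ − T₂⁴)/(1/ε₁ + 1/ε₂ − 1).
T₁⁴ − T₂⁴ = 8.071×10¹⁰ − 1.553×10¹⁰ = 6.518×10¹⁰ K⁴.
1/ε₁ + 1/ε₂ − 1 = 1.887 + 5.556 − 1 = 6.442.
q = 5.67×10⁻⁸ × 6.518×10¹⁰ / 6.442.

q ≈ 574 W/m²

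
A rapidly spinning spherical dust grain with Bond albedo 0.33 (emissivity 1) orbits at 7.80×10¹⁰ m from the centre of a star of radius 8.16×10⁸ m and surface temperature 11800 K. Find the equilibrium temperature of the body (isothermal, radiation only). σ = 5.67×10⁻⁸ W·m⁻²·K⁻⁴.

The star's surface emits σT_*⁴; at distance d the flux is S = σT_*⁴(R_*/d)².
S = 5.67×10⁻⁸·(11800)⁴·(8.16×10⁸/7.80×10¹⁰)² = 1.203×10⁵ W/m².
For an isothermal sphere T⁴ = (1−a)S/(4σ) = 3.554×10¹¹ K⁴.

T ≈ 772 K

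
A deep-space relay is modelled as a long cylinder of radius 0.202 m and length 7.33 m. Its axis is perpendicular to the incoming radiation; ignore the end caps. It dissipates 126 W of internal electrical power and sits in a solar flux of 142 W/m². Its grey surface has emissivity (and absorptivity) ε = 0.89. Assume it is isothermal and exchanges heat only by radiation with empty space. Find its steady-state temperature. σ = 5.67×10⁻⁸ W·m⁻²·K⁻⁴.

T ≈ 181 K

At steady state, absorbed solar power + internal power = radiated power.
Absorbed: α·S·A_cross = 0.89·142·2.961 = 374.3 W (cross-section 2rL).
Total input = 374.3 + 126 = 500.3 W.
Radiated: εσ·A_surf·T⁴ with A_surf = 2πrL = 9.303 m².
T⁴ = 500.3/(0.89·5.67×10⁻⁸·9.303) = 1.066×10⁹ K⁴.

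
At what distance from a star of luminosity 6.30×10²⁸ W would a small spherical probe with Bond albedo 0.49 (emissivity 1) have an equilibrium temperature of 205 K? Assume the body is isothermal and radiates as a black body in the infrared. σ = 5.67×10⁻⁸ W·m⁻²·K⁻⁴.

For an isothermal black-emitting sphere, (1−a)S·πr² = σ·4πr²·T⁴ ⇒ S = 4σT⁴/(1−a).
S = 4·5.67×10⁻⁸·(205)⁴/0.510 = 785.4 W/m².
Flux falls as S = L/(4πd²), so d = √(L/(4πS)) = √(6.30×10²⁸/(4π·785.4)).

d ≈ 2.53×10¹² m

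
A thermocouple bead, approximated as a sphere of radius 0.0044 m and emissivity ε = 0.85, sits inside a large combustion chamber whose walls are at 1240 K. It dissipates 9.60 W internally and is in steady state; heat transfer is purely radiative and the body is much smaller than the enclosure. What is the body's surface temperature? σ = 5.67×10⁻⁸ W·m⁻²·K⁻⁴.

For a small grey body in a large enclosure, net radiated power = εσA(T⁴ − T_w⁴).
Steady state: P = εσA(T⁴ − T_w⁴) with A = 4πr² = 2.433×10⁻⁴ m².
T⁴ = P/(εσA) + T_w⁴ = 9.60/(0.85·5.67×10⁻⁸·2.433×10⁻⁴) + (1240)⁴
    = 8.188×10¹¹ + 2.364×10¹² = 3.183×10¹² K⁴.

T ≈ 1340 K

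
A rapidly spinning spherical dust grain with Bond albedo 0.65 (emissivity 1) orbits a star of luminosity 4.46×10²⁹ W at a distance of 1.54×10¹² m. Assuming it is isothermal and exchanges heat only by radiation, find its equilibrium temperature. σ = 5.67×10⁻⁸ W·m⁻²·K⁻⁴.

First find the stellar flux at distance d: S = L/(4πd²) = 4.46×10²⁹/(4π·(1.54×10¹²)²) = 14970 W/m².
For an isothermal sphere, absorbed (1−a)S·πr² = emitted σ·4πr²·T⁴, so T⁴ = (1−a)S/(4σ).
T⁴ = 0.350·14970/(4·5.67×10⁻⁸) = 2.309×10¹⁰ K⁴.

T ≈ 390 K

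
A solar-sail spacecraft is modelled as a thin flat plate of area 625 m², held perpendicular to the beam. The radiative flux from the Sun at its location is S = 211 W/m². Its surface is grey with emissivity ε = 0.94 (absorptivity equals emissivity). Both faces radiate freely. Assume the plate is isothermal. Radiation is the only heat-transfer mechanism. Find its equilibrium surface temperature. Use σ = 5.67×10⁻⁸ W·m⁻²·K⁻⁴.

At equilibrium, absorbed power = emitted power.
Absorbing cross-section = A = 625.0 m²; emitting surface = 2A = 1250 m² (ratio 2).
εS·A_cross = εσ·A_surf·T⁴  ⇒  T⁴ = S/(2σ)   (ε cancels).
T⁴ = 211/(2·5.67×10⁻⁸) = 1.861×10⁹ K⁴.
T = (1.861×10⁹)^(1/4).

T ≈ 208 K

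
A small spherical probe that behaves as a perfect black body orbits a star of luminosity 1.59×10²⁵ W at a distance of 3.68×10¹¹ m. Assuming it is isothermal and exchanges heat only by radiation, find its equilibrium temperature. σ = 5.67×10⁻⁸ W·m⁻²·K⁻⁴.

First find the stellar flux at distance d: S = L/(4πd²) = 1.59×10²⁵/(4π·(3.68×10¹¹)²) = 9.343 W/m².
For an isothermal sphere, absorbed (1−a)S·πr² = emitted σ·4πr²·T⁴, so T⁴ = (1−a)S/(4σ).
T⁴ = 1.00·9.343/(4·5.67×10⁻⁸) = 4.120×10⁷ K⁴.

T ≈ 80.1 K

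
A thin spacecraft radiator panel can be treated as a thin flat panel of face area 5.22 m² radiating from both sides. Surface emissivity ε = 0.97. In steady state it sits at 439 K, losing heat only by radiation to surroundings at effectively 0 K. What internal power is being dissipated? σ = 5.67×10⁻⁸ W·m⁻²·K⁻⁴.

P ≈ 21300 W

Steady state: P = εσA T⁴.
A = 2·5.22 = 10.44 m²; T⁴ = (439)⁴ = 3.714×10¹⁰ K⁴.
P = 0.97 × 5.67×10⁻⁸ × 10.44 × 3.714×10¹⁰.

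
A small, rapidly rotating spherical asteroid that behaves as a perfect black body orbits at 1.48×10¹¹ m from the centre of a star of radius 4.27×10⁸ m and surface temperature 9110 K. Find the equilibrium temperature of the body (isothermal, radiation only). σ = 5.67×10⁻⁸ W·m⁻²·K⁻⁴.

T ≈ 346 K

The star's surface emits σT_*⁴; at distance d the flux is S = σT_*⁴(R_*/d)².
S = 5.67×10⁻⁸·(9110)⁴·(4.27×10⁸/1.48×10¹¹)² = 3251 W/m².
For an isothermal sphere T⁴ = (1−a)S/(4σ) = 1.433×10¹⁰ K⁴.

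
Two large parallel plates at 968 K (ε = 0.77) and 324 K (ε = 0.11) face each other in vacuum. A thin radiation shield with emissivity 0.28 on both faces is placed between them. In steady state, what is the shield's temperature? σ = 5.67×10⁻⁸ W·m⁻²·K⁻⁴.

T_s ≈ 902 K

In steady state the net flux on the hot side equals that on the cold side.
σ(T₁⁴−T_s⁴)/D₁ = σ(T_s⁴−T₂⁴)/D₂, with D₁ = 1/ε₁+1/ε_s−1 = 3.870, D₂ = 1/ε_s+1/ε₂−1 = 11.66.
Solve for T_s⁴: T_s⁴ = (D₂·T₁⁴ + D₁·T₂⁴)/(D₁+D₂) = 6.620×10¹¹ K⁴.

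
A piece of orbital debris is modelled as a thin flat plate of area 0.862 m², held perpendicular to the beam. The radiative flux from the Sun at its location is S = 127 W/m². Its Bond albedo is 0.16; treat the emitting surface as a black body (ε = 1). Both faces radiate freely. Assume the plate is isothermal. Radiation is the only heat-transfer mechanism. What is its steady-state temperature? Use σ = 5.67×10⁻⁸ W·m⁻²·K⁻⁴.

T ≈ 175 K

At equilibrium, absorbed power = emitted power.
Absorbing cross-section = A = 0.8620 m²; emitting surface = 2A = 1.724 m² (ratio 2).
(1−a)S·A_cross = εσ·A_surf·T⁴  ⇒  T⁴ = (1−a)S/(2σ).
T⁴ = 0.840·127/(2·5.67×10⁻⁸) = 9.407×10⁸ K⁴.
T = (9.407×10⁸)^(1/4).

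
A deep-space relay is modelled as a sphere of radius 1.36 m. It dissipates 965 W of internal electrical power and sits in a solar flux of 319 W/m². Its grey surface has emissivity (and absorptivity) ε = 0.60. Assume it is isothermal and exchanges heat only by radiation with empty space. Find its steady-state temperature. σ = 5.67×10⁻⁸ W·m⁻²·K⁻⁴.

At steady state, absorbed solar power + internal power = radiated power.
Absorbed: α·S·A_cross = 0.60·319·5.811 = 1112 W (cross-section πr²).
Total input = 1112 + 965 = 2077 W.
Radiated: εσ·A_surf·T⁴ with A_surf = 4πr² = 23.24 m².
T⁴ = 2077/(0.60·5.67×10⁻⁸·23.24) = 2.627×10⁹ K⁴.

T ≈ 226 K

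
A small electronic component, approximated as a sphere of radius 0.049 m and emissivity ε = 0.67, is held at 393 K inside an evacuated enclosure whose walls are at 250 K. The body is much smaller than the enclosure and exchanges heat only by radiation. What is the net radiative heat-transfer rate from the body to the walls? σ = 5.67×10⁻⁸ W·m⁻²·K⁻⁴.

For a small grey body in a large enclosure: P_net = εσA(T_body⁴ − T_wall⁴).
A = 4πr² = 0.03017 m²; T_body⁴ − T_wall⁴ = 2.385×10¹⁰ − 3.906×10⁹ = 1.995×10¹⁰ K⁴.
|P_net| = 0.67·5.67×10⁻⁸·0.03017·1.995×10¹⁰.

P_net ≈ 22.9 W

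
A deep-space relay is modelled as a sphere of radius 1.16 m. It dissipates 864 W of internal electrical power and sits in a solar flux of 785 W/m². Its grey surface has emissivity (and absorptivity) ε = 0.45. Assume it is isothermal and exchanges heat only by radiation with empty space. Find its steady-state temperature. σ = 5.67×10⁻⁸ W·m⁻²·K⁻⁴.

T ≈ 272 K

At steady state, absorbed solar power + internal power = radiated power.
Absorbed: α·S·A_cross = 0.45·785·4.227 = 1493 W (cross-section πr²).
Total input = 1493 + 864 = 2357 W.
Radiated: εσ·A_surf·T⁴ with A_surf = 4πr² = 16.91 m².
T⁴ = 2357/(0.45·5.67×10⁻⁸·16.91) = 5.464×10⁹ K⁴.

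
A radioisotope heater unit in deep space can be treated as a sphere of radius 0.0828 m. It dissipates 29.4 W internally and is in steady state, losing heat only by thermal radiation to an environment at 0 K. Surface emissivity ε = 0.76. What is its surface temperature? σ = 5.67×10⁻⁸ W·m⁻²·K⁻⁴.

Steady state: internal power = radiated power, P = εσA T⁴.
Radiating area A = 4πr² = 0.08615 m².
T⁴ = P/(εσA) = 29.4/(0.76·5.67×10⁻⁸·0.08615) = 7.919×10⁹ K⁴.
T = (7.919×10⁹)^(1/4).

T ≈ 298 K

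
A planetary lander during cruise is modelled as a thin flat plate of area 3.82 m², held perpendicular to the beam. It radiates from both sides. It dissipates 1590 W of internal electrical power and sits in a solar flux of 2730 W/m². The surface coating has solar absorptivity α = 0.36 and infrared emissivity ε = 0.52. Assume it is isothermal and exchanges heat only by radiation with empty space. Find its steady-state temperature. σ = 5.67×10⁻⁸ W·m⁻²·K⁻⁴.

At steady state, absorbed solar power + internal power = radiated power.
Absorbed: α·S·A_cross = 0.36·2730·3.820 = 3754 W (cross-section A).
Total input = 3754 + 1590 = 5344 W.
Radiated: εσ·A_surf·T⁴ with A_surf = 2A = 7.640 m².
T⁴ = 5344/(0.52·5.67×10⁻⁸·7.640) = 2.373×10¹⁰ K⁴.

T ≈ 392 K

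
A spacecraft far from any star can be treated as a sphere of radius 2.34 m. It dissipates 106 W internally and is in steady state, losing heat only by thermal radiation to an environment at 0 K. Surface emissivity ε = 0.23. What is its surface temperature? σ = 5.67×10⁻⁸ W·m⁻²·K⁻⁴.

T ≈ 104 K

Steady state: internal power = radiated power, P = εσA T⁴.
Radiating area A = 4πr² = 68.81 m².
T⁴ = P/(εσA) = 106/(0.23·5.67×10⁻⁸·68.81) = 1.181×10⁸ K⁴.
T = (1.181×10⁸)^(1/4).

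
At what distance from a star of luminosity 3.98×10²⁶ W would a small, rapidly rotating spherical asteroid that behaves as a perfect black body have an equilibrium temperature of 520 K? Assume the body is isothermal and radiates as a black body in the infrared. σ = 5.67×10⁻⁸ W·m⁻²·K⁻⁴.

d ≈ 4.37×10¹⁰ m

For an isothermal black-emitting sphere, (1−a)S·πr² = σ·4πr²·T⁴ ⇒ S = 4σT⁴/(1−a).
S = 4·5.67×10⁻⁸·(520)⁴/1.00 = 16580 W/m².
Flux falls as S = L/(4πd²), so d = √(L/(4πS)) = √(3.98×10²⁶/(4π·16580)).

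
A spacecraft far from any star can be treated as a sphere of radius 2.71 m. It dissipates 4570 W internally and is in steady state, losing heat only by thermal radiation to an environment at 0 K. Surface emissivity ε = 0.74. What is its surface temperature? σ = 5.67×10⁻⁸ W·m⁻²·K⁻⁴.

Steady state: internal power = radiated power, P = εσA T⁴.
Radiating area A = 4πr² = 92.29 m².
T⁴ = P/(εσA) = 4570/(0.74·5.67×10⁻⁸·92.29) = 1.180×10⁹ K⁴.
T = (1.180×10⁹)^(1/4).

T ≈ 185 K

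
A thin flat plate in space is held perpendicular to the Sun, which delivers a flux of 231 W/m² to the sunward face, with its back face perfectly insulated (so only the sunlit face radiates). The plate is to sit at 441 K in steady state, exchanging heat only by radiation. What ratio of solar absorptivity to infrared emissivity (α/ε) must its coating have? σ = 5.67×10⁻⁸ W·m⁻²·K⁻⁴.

Balance: αS·A = εσ·1A·T⁴ ⇒ α/ε = σT⁴/S.
α/ε = 5.67×10⁻⁸·(441)⁴/231 = 5.67×10⁻⁸·3.782×10¹⁰/231.

α/ε ≈ 9.28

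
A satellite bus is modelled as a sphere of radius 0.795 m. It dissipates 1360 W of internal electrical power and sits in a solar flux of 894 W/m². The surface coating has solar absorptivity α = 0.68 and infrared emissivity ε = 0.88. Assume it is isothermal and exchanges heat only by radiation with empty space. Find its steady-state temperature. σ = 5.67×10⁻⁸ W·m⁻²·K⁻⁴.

At steady state, absorbed solar power + internal power = radiated power.
Absorbed: α·S·A_cross = 0.68·894·1.986 = 1207 W (cross-section πr²).
Total input = 1207 + 1360 = 2567 W.
Radiated: εσ·A_surf·T⁴ with A_surf = 4πr² = 7.942 m².
T⁴ = 2567/(0.88·5.67×10⁻⁸·7.942) = 6.478×10⁹ K⁴.

T ≈ 284 K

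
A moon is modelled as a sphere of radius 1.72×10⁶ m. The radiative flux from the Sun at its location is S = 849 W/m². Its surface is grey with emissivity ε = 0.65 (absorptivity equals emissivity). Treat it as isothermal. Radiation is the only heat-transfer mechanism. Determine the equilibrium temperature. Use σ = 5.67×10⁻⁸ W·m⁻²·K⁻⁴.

At equilibrium, absorbed power = emitted power.
Absorbing cross-section = πr² = 9.294×10¹² m²; emitting surface = 4πr² = 3.718×10¹³ m² (ratio 4).
εS·A_cross = εσ·A_surf·T⁴  ⇒  T⁴ = S/(4σ)   (ε cancels).
T⁴ = 849/(4·5.67×10⁻⁸) = 3.743×10⁹ K⁴.
T = (3.743×10⁹)^(1/4).

T ≈ 247 K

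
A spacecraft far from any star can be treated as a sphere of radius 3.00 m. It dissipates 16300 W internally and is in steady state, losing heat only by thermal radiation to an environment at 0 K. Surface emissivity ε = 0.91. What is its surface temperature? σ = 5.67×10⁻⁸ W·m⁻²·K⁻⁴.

T ≈ 230 K

Steady state: internal power = radiated power, P = εσA T⁴.
Radiating area A = 4πr² = 113.1 m².
T⁴ = P/(εσA) = 16300/(0.91·5.67×10⁻⁸·113.1) = 2.793×10⁹ K⁴.
T = (2.793×10⁹)^(1/4).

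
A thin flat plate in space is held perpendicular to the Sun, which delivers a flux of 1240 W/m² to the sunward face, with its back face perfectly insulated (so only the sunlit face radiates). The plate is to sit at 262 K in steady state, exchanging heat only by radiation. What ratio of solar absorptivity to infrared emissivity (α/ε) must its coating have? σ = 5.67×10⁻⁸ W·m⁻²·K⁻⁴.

Balance: αS·A = εσ·1A·T⁴ ⇒ α/ε = σT⁴/S.
α/ε = 5.67×10⁻⁸·(262)⁴/1240 = 5.67×10⁻⁸·4.712×10⁹/1240.

α/ε ≈ 0.215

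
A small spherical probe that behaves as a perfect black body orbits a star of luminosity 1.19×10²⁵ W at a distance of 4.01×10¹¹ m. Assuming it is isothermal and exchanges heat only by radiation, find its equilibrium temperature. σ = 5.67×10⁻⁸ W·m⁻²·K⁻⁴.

T ≈ 71.4 K

First find the stellar flux at distance d: S = L/(4πd²) = 1.19×10²⁵/(4π·(4.01×10¹¹)²) = 5.889 W/m².
For an isothermal sphere, absorbed (1−a)S·πr² = emitted σ·4πr²·T⁴, so T⁴ = (1−a)S/(4σ).
T⁴ = 1.00·5.889/(4·5.67×10⁻⁸) = 2.597×10⁷ K⁴.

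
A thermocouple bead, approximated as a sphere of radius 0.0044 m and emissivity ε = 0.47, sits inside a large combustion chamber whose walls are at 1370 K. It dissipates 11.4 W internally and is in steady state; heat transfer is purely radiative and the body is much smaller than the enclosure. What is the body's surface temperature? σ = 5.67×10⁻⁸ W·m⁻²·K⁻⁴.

T ≈ 1520 K

For a small grey body in a large enclosure, net radiated power = εσA(T⁴ − T_w⁴).
Steady state: P = εσA(T⁴ − T_w⁴) with A = 4πr² = 2.433×10⁻⁴ m².
T⁴ = P/(εσA) + T_w⁴ = 11.4/(0.47·5.67×10⁻⁸·2.433×10⁻⁴) + (1370)⁴
    = 1.758×10¹² + 3.523×10¹² = 5.281×10¹² K⁴.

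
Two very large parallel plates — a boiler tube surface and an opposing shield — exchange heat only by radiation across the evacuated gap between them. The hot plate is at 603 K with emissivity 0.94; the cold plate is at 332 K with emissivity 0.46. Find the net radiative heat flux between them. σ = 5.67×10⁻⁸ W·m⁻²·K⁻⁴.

q ≈ 3040 W/m²

For two infinite grey parallel plates, q = σ(T₁⁴ − T₂⁴)/(1/ε₁ + 1/ε₂ − 1).
T₁⁴ − T₂⁴ = 1.322×10¹¹ − 1.215×10¹⁰ = 1.201×10¹¹ K⁴.
1/ε₁ + 1/ε₂ − 1 = 1.064 + 2.174 − 1 = 2.238.
q = 5.67×10⁻⁸ × 1.201×10¹¹ / 2.238.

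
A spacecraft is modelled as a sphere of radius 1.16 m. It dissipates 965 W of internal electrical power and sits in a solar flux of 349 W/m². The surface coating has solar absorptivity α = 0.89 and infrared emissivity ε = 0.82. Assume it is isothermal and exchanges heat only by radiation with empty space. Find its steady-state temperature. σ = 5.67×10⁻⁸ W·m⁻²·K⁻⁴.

T ≈ 232 K

At steady state, absorbed solar power + internal power = radiated power.
Absorbed: α·S·A_cross = 0.89·349·4.227 = 1313 W (cross-section πr²).
Total input = 1313 + 965 = 2278 W.
Radiated: εσ·A_surf·T⁴ with A_surf = 4πr² = 16.91 m².
T⁴ = 2278/(0.82·5.67×10⁻⁸·16.91) = 2.898×10⁹ K⁴.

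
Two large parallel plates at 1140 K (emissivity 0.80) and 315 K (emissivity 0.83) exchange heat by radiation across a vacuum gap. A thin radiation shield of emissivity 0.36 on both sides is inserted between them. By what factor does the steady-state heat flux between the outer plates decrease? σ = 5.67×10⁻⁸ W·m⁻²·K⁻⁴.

Without shield: q₀ = σΔ(T⁴)/(1/ε₁+1/ε₂−1) with denominator 1.455.
With shield the two gaps are in series; the resistances add: (1/ε₁+1/ε_s−1)+(1/ε_s+1/ε₂−1) = 3.028+2.983 = 6.010.
Heat-flux ratio q₀/q = 6.010/1.455.

factor ≈ 4.13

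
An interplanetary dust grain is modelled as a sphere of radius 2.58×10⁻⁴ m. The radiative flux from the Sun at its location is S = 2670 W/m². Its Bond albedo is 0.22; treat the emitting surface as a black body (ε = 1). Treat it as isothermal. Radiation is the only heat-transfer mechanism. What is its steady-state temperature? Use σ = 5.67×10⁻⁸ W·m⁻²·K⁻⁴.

T ≈ 310 K

At equilibrium, absorbed power = emitted power.
Absorbing cross-section = πr² = 2.091×10⁻⁷ m²; emitting surface = 4πr² = 8.365×10⁻⁷ m² (ratio 4).
(1−a)S·A_cross = εσ·A_surf·T⁴  ⇒  T⁴ = (1−a)S/(4σ).
T⁴ = 0.780·2670/(4·5.67×10⁻⁸) = 9.183×10⁹ K⁴.
T = (9.183×10⁹)^(1/4).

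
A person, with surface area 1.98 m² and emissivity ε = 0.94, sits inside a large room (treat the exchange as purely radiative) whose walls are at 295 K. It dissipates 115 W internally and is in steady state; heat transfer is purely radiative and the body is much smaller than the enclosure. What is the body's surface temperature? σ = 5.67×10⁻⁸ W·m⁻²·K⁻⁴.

For a small grey body in a large enclosure, net radiated power = εσA(T⁴ − T_w⁴).
Steady state: P = εσA(T⁴ − T_w⁴) with A = 1.98 m².
T⁴ = P/(εσA) + T_w⁴ = 115/(0.94·5.67×10⁻⁸·1.980) + (295)⁴
    = 1.090×10⁹ + 7.573×10⁹ = 8.663×10⁹ K⁴.

T ≈ 305 K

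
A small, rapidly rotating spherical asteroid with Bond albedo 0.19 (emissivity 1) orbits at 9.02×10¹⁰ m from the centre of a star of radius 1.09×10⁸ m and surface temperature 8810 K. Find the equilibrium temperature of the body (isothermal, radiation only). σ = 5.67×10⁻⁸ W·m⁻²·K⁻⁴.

T ≈ 205 K

The star's surface emits σT_*⁴; at distance d the flux is S = σT_*⁴(R_*/d)².
S = 5.67×10⁻⁸·(8810)⁴·(1.09×10⁸/9.02×10¹⁰)² = 498.8 W/m².
For an isothermal sphere T⁴ = (1−a)S/(4σ) = 1.781×10⁹ K⁴.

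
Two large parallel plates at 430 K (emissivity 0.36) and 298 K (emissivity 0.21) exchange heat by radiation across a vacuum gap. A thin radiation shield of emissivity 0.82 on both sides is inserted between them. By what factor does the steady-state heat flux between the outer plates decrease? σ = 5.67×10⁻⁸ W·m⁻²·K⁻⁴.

factor ≈ 1.22

Without shield: q₀ = σΔ(T⁴)/(1/ε₁+1/ε₂−1) with denominator 6.540.
With shield the two gaps are in series; the resistances add: (1/ε₁+1/ε_s−1)+(1/ε_s+1/ε₂−1) = 2.997+4.981 = 7.979.
Heat-flux ratio q₀/q = 7.979/6.540.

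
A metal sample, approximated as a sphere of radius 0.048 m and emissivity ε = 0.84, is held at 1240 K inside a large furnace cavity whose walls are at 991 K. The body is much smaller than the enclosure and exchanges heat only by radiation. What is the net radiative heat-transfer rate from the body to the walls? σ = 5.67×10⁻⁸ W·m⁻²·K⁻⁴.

P_net ≈ 1930 W

For a small grey body in a large enclosure: P_net = εσA(T_body⁴ − T_wall⁴).
A = 4πr² = 0.02895 m²; T_body⁴ − T_wall⁴ = 2.364×10¹² − 9.645×10¹¹ = 1.400×10¹² K⁴.
|P_net| = 0.84·5.67×10⁻⁸·0.02895·1.400×10¹².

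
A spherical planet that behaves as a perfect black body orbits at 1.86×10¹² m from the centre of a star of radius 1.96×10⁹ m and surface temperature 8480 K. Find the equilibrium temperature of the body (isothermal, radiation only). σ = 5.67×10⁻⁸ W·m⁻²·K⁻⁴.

T ≈ 195 K

The star's surface emits σT_*⁴; at distance d the flux is S = σT_*⁴(R_*/d)².
S = 5.67×10⁻⁸·(8480)⁴·(1.96×10⁹/1.86×10¹²)² = 325.6 W/m².
For an isothermal sphere T⁴ = (1−a)S/(4σ) = 1.436×10⁹ K⁴.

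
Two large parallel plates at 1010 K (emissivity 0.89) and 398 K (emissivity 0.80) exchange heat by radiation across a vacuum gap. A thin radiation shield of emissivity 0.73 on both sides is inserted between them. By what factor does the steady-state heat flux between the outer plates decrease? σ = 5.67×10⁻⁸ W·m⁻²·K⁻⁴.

Without shield: q₀ = σΔ(T⁴)/(1/ε₁+1/ε₂−1) with denominator 1.374.
With shield the two gaps are in series; the resistances add: (1/ε₁+1/ε_s−1)+(1/ε_s+1/ε₂−1) = 1.493+1.620 = 3.113.
Heat-flux ratio q₀/q = 3.113/1.374.

factor ≈ 2.27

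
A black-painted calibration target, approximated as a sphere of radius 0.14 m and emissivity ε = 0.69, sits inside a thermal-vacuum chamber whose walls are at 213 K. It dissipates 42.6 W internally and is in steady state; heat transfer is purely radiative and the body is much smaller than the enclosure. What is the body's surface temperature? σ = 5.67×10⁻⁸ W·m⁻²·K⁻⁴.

T ≈ 284 K

For a small grey body in a large enclosure, net radiated power = εσA(T⁴ − T_w⁴).
Steady state: P = εσA(T⁴ − T_w⁴) with A = 4πr² = 0.2463 m².
T⁴ = P/(εσA) + T_w⁴ = 42.6/(0.69·5.67×10⁻⁸·0.2463) + (213)⁴
    = 4.421×10⁹ + 2.058×10⁹ = 6.479×10⁹ K⁴.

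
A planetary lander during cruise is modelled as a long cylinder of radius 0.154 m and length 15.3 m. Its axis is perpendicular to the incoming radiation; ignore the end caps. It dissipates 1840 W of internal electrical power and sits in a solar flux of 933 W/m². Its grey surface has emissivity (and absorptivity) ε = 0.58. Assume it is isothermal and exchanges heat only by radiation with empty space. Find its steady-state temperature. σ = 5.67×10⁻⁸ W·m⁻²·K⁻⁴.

T ≈ 308 K

At steady state, absorbed solar power + internal power = radiated power.
Absorbed: α·S·A_cross = 0.58·933·4.712 = 2550 W (cross-section 2rL).
Total input = 2550 + 1840 = 4390 W.
Radiated: εσ·A_surf·T⁴ with A_surf = 2πrL = 14.80 m².
T⁴ = 4390/(0.58·5.67×10⁻⁸·14.80) = 9.017×10⁹ K⁴.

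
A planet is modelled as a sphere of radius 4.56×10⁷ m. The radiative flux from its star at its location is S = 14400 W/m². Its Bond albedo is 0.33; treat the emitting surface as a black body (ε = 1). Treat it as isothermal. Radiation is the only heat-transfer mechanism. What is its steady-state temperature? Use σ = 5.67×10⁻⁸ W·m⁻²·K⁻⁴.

T ≈ 454 K

At equilibrium, absorbed power = emitted power.
Absorbing cross-section = πr² = 6.533×10¹⁵ m²; emitting surface = 4πr² = 2.613×10¹⁶ m² (ratio 4).
(1−a)S·A_cross = εσ·A_surf·T⁴  ⇒  T⁴ = (1−a)S/(4σ).
T⁴ = 0.670·14400/(4·5.67×10⁻⁸) = 4.254×10¹⁰ K⁴.
T = (4.254×10¹⁰)^(1/4).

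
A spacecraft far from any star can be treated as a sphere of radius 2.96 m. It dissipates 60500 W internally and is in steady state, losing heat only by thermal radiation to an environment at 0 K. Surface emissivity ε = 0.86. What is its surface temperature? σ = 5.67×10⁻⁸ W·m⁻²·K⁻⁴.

T ≈ 326 K

Steady state: internal power = radiated power, P = εσA T⁴.
Radiating area A = 4πr² = 110.1 m².
T⁴ = P/(εσA) = 60500/(0.86·5.67×10⁻⁸·110.1) = 1.127×10¹⁰ K⁴.
T = (1.127×10¹⁰)^(1/4).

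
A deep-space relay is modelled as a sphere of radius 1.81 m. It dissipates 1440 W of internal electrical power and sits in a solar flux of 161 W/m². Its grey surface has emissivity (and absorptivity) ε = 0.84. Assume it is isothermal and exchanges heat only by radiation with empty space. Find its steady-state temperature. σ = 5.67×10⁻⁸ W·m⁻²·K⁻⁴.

At steady state, absorbed solar power + internal power = radiated power.
Absorbed: α·S·A_cross = 0.84·161·10.29 = 1392 W (cross-section πr²).
Total input = 1392 + 1440 = 2832 W.
Radiated: εσ·A_surf·T⁴ with A_surf = 4πr² = 41.17 m².
T⁴ = 2832/(0.84·5.67×10⁻⁸·41.17) = 1.444×10⁹ K⁴.

T ≈ 195 K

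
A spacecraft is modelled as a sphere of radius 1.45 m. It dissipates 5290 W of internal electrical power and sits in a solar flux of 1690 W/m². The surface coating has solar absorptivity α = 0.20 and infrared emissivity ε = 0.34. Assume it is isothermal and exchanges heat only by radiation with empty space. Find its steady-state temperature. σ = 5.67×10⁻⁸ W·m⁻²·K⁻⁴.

At steady state, absorbed solar power + internal power = radiated power.
Absorbed: α·S·A_cross = 0.20·1690·6.605 = 2233 W (cross-section πr²).
Total input = 2233 + 5290 = 7523 W.
Radiated: εσ·A_surf·T⁴ with A_surf = 4πr² = 26.42 m².
T⁴ = 7523/(0.34·5.67×10⁻⁸·26.42) = 1.477×10¹⁰ K⁴.

T ≈ 349 K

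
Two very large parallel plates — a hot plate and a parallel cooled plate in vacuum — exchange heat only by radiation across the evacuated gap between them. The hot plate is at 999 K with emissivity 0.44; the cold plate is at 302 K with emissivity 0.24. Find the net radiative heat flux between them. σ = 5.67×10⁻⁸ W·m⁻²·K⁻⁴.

For two infinite grey parallel plates, q = σ(T₁⁴ − T₂⁴)/(1/ε₁ + 1/ε₂ − 1).
T₁⁴ − T₂⁴ = 9.960×10¹¹ − 8.318×10⁹ = 9.877×10¹¹ K⁴.
1/ε₁ + 1/ε₂ − 1 = 2.273 + 4.167 − 1 = 5.439.
q = 5.67×10⁻⁸ × 9.877×10¹¹ / 5.439.

q ≈ 10300 W/m²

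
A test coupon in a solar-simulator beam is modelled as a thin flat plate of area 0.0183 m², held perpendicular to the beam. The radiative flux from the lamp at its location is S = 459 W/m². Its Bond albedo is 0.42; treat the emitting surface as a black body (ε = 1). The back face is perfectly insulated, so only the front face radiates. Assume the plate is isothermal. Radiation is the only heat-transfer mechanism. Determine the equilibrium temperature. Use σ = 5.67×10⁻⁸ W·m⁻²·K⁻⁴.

T ≈ 262 K

At equilibrium, absorbed power = emitted power.
Absorbing cross-section = A = 0.01830 m²; emitting surface = A = 0.01830 m² (ratio 1).
(1−a)S·A_cross = εσ·A_surf·T⁴  ⇒  T⁴ = (1−a)S/(1σ).
T⁴ = 0.580·459/(1·5.67×10⁻⁸) = 4.695×10⁹ K⁴.
T = (4.695×10⁹)^(1/4).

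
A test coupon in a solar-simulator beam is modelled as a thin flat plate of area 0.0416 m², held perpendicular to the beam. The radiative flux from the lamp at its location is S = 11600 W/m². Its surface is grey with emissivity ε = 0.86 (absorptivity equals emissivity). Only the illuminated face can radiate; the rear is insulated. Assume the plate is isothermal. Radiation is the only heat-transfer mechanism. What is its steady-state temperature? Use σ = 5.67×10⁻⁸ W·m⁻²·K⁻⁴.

T ≈ 673 K

At equilibrium, absorbed power = emitted power.
Absorbing cross-section = A = 0.04160 m²; emitting surface = A = 0.04160 m² (ratio 1).
εS·A_cross = εσ·A_surf·T⁴  ⇒  T⁴ = S/(1σ)   (ε cancels).
T⁴ = 11600/(1·5.67×10⁻⁸) = 2.046×10¹¹ K⁴.
T = (2.046×10¹¹)^(1/4).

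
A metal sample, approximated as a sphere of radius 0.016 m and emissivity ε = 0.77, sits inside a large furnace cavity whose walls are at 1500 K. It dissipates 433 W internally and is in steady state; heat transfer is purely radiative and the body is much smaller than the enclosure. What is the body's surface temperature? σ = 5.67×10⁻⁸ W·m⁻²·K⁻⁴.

For a small grey body in a large enclosure, net radiated power = εσA(T⁴ − T_w⁴).
Steady state: P = εσA(T⁴ − T_w⁴) with A = 4πr² = 0.003217 m².
T⁴ = P/(εσA) + T_w⁴ = 433/(0.77·5.67×10⁻⁸·0.003217) + (1500)⁴
    = 3.083×10¹² + 5.062×10¹² = 8.145×10¹² K⁴.

T ≈ 1690 K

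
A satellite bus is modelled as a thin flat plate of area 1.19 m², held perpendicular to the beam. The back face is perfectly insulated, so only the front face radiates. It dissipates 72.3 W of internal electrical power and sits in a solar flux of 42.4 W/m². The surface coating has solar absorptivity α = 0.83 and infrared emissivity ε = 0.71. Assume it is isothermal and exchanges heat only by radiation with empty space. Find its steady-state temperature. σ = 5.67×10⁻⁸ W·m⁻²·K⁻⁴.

T ≈ 221 K

At steady state, absorbed solar power + internal power = radiated power.
Absorbed: α·S·A_cross = 0.83·42.4·1.190 = 41.88 W (cross-section A).
Total input = 41.88 + 72.3 = 114.2 W.
Radiated: εσ·A_surf·T⁴ with A_surf = A = 1.190 m².
T⁴ = 114.2/(0.71·5.67×10⁻⁸·1.190) = 2.383×10⁹ K⁴.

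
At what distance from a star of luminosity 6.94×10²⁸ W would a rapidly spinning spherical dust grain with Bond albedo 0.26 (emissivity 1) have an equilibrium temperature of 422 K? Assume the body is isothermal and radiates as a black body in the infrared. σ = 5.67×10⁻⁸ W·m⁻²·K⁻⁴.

For an isothermal black-emitting sphere, (1−a)S·πr² = σ·4πr²·T⁴ ⇒ S = 4σT⁴/(1−a).
S = 4·5.67×10⁻⁸·(422)⁴/0.740 = 9720 W/m².
Flux falls as S = L/(4πd²), so d = √(L/(4πS)) = √(6.94×10²⁸/(4π·9720)).

d ≈ 7.54×10¹¹ m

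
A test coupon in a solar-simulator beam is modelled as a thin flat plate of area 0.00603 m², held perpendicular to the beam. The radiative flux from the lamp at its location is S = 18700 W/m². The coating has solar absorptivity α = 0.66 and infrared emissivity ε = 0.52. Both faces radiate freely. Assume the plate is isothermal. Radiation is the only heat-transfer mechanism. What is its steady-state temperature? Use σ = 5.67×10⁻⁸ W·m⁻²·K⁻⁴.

T ≈ 676 K

At equilibrium, absorbed power = emitted power.
Absorbing cross-section = A = 0.006030 m²; emitting surface = 2A = 0.01206 m² (ratio 2).
αS·A_cross = εσ·A_surf·T⁴  ⇒  T⁴ = αS/(ε·2σ).
T⁴ = 0.660·18700/(0.52·2·5.67×10⁻⁸) = 2.093×10¹¹ K⁴.
T = (2.093×10¹¹)^(1/4).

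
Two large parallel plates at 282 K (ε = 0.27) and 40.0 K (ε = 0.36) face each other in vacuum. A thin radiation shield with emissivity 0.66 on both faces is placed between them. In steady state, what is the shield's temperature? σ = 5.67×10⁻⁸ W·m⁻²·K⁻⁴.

T_s ≈ 229 K

In steady state the net flux on the hot side equals that on the cold side.
σ(T₁⁴−T_s⁴)/D₁ = σ(T_s⁴−T₂⁴)/D₂, with D₁ = 1/ε₁+1/ε_s−1 = 4.219, D₂ = 1/ε_s+1/ε₂−1 = 3.293.
Solve for T_s⁴: T_s⁴ = (D₂·T₁⁴ + D₁·T₂⁴)/(D₁+D₂) = 2.774×10⁹ K⁴.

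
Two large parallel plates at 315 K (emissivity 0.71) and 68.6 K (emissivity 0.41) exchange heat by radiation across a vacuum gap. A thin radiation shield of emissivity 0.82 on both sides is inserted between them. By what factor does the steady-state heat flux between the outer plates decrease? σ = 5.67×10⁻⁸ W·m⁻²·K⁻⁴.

factor ≈ 1.51

Without shield: q₀ = σΔ(T⁴)/(1/ε₁+1/ε₂−1) with denominator 2.847.
With shield the two gaps are in series; the resistances add: (1/ε₁+1/ε_s−1)+(1/ε_s+1/ε₂−1) = 1.628+2.659 = 4.286.
Heat-flux ratio q₀/q = 4.286/2.847.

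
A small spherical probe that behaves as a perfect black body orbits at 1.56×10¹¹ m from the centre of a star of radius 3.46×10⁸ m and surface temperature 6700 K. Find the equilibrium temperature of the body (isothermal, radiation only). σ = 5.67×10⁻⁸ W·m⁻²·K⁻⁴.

The star's surface emits σT_*⁴; at distance d the flux is S = σT_*⁴(R_*/d)².
S = 5.67×10⁻⁸·(6700)⁴·(3.46×10⁸/1.56×10¹¹)² = 562.1 W/m².
For an isothermal sphere T⁴ = (1−a)S/(4σ) = 2.478×10⁹ K⁴.

T ≈ 223 K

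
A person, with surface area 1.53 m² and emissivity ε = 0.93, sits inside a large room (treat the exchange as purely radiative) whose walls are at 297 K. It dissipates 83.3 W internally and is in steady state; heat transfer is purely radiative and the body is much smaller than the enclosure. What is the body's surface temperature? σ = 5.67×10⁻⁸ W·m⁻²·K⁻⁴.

For a small grey body in a large enclosure, net radiated power = εσA(T⁴ − T_w⁴).
Steady state: P = εσA(T⁴ − T_w⁴) with A = 1.53 m².
T⁴ = P/(εσA) + T_w⁴ = 83.3/(0.93·5.67×10⁻⁸·1.530) + (297)⁴
    = 1.032×10⁹ + 7.781×10⁹ = 8.813×10⁹ K⁴.

T ≈ 306 K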